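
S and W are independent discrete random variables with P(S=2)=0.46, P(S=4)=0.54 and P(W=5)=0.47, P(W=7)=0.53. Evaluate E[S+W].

9.14

E[S+W] = Σ_s Σ_w (s+w) · P(S=s)P(W=w)
 = 7·0.2162 + 9·0.2438 + 9·0.2538 + 11·0.2862
 = 1.5134 + 2.1942 + 2.2842 + 3.1482
 = 9.14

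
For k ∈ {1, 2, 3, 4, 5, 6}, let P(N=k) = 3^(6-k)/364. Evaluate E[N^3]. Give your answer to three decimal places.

7.657

E[N^3] = Σ n^3·P(N=n)
 = 1·243/364 + 8·81/364 + 27·27/364 + 64·9/364 + 125·3/364 + 216·1/364
 = 243/364 + 162/91 + 729/364 + 144/91 + 375/364 + 54/91
 = 2787/364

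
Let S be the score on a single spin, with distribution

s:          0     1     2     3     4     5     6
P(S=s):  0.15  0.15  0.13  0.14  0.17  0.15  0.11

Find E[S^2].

E[S^2] = Σ s^2·P(S=s)
 = 0·0.15 + 1·0.15 + 4·0.13 + 9·0.14 + 16·0.17 + 25·0.15 + 36·0.11
 = 0 + 0.15 + 0.52 + 1.26 + 2.72 + 3.75 + 3.96
 = 12.36

12.36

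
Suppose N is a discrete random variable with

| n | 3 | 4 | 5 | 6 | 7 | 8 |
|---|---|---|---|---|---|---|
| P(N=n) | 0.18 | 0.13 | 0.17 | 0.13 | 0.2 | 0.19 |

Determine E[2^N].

E[2^N] = Σ 2^n·P(N=n)
 = 8·0.18 + 16·0.13 + 32·0.17 + 64·0.13 + 128·0.2 + 256·0.19
 = 1.44 + 2.08 + 5.44 + 8.32 + 25.6 + 48.64
 = 91.52

91.52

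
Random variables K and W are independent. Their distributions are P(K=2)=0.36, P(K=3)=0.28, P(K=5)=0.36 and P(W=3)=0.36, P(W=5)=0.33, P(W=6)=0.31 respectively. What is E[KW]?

E[KW] = Σ_k Σ_w kw · P(K=k)P(W=w)
 = 6·0.1296 + 10·0.1188 + 12·0.1116 + 9·0.1008 + 15·0.0924 + 18·0.0868 + 15·0.1296 + 25·0.1188 + 30·0.1116
 = 0.7776 + 1.188 + 1.3392 + 0.9072 + 1.386 + 1.5624 + 1.944 + 2.97 + 3.348
 = 15.4224

15.4224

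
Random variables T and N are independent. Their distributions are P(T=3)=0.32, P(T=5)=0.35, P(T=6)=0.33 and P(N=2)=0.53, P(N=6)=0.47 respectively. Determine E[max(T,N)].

5.3057

E[max(T,N)] = Σ_t Σ_n max(t,n) · P(T=t)P(N=n)
 = 3·0.1696 + 6·0.1504 + 5·0.1855 + 6·0.1645 + 6·0.1749 + 6·0.1551
 = 0.5088 + 0.9024 + 0.9275 + 0.987 + 1.0494 + 0.9306
 = 5.3057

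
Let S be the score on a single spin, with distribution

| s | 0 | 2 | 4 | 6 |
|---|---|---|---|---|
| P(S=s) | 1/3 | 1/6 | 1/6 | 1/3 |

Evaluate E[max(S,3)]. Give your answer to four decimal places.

4.1667

E[max(S,3)] = Σ max(s,3)·P(S=s)
 = 3·1/3 + 3·1/6 + 4·1/6 + 6·1/3
 = 1 + 1/2 + 2/3 + 2
 = 25/6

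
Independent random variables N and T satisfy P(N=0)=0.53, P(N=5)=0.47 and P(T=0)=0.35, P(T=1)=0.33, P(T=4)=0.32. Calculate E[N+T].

3.96

E[N+T] = Σ_n Σ_t (n+t) · P(N=n)P(T=t)
 = 0·0.1855 + 1·0.1749 + 4·0.1696 + 5·0.1645 + 6·0.1551 + 9·0.1504
 = 0 + 0.1749 + 0.6784 + 0.8225 + 0.9306 + 1.3536
 = 3.96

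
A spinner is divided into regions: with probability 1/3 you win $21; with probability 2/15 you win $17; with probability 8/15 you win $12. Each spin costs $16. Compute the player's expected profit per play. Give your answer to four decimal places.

-0.3333

E[payout] = 21·1/3 + 17·2/15 + 12·8/15
 = 7 + 34/15 + 32/5
 = 47/3
Net = 47/3 - 16 = -1/3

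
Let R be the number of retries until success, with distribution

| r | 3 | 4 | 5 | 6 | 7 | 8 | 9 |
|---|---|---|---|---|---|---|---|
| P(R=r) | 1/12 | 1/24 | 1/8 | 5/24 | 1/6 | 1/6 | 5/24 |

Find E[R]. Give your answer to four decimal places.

E[R] = Σ r·P(R=r)
 = 3·1/12 + 4·1/24 + 5·1/8 + 6·5/24 + 7·1/6 + 8·1/6 + 9·5/24
 = 1/4 + 1/6 + 5/8 + 5/4 + 7/6 + 4/3 + 15/8
 = 20/3

6.6667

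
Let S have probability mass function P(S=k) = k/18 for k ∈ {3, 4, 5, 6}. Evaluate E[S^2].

24

E[S^2] = Σ s^2·P(S=s)
 = 9·1/6 + 16·2/9 + 25·5/18 + 36·1/3
 = 3/2 + 32/9 + 125/18 + 12
 = 24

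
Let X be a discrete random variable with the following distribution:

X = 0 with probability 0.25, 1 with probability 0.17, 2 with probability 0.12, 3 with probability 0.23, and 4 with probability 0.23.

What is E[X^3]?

22.06

E[X^3] = Σ x^3·P(X=x)
 = 0·0.25 + 1·0.17 + 8·0.12 + 27·0.23 + 64·0.23
 = 0 + 0.17 + 0.96 + 6.21 + 14.72
 = 22.06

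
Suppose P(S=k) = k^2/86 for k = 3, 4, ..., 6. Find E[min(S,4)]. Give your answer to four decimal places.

3.8953

E[min(S,4)] = Σ min(s,4)·P(S=s)
 = 3·9/86 + 4·8/43 + 4·25/86 + 4·18/43
 = 27/86 + 32/43 + 50/43 + 72/43
 = 335/86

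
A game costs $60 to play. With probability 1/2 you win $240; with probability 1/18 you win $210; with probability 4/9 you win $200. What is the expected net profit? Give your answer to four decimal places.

E[payout] = 240·1/2 + 210·1/18 + 200·4/9
 = 120 + 35/3 + 800/9
 = 1985/9
Net = 1985/9 - 60 = 1445/9

160.5556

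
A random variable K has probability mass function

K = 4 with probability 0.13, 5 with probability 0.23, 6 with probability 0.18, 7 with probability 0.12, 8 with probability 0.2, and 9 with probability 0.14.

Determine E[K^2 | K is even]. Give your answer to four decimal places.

41.8824

P(K is even) = 0.13 + 0.18 + 0.2 = 0.51.
E[K^2 | K is even] = [16·0.13 + 36·0.18 + 64·0.2] / 0.51
 = 21.36 / 0.51
 = 712/17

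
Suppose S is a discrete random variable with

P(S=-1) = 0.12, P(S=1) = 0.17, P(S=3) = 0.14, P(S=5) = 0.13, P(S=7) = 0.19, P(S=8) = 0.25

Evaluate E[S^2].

30.11

E[S^2] = Σ s^2·P(S=s)
 = 1·0.12 + 1·0.17 + 9·0.14 + 25·0.13 + 49·0.19 + 64·0.25
 = 0.12 + 0.17 + 1.26 + 3.25 + 9.31 + 16
 = 30.11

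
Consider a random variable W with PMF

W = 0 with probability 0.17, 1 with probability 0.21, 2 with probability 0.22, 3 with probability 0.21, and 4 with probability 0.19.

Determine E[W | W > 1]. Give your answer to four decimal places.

2.9516

P(W > 1) = 0.22 + 0.21 + 0.19 = 0.62.
E[W | W > 1] = [2·0.22 + 3·0.21 + 4·0.19] / 0.62
 = 1.83 / 0.62
 = 183/62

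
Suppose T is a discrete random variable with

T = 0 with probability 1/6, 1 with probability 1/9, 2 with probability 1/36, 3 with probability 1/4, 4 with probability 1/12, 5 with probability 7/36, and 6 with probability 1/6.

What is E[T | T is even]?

3.125

P(T is even) = 1/6 + 1/36 + 1/12 + 1/6 = 4/9.
E[T | T is even] = [0·1/6 + 2·1/36 + 4·1/12 + 6·1/6] / (4/9)
 = 25/18 / (4/9)
 = 25/8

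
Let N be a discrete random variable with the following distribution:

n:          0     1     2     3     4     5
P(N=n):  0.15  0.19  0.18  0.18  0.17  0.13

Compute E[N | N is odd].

P(N is odd) = 0.19 + 0.18 + 0.13 = 0.5.
E[N | N is odd] = [1·0.19 + 3·0.18 + 5·0.13] / 0.5
 = 1.38 / 0.5
 = 69/25

2.76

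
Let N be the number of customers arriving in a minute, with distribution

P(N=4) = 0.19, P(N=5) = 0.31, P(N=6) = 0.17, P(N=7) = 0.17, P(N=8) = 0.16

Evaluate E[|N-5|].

1.18

E[|N-5|] = Σ |n-5|·P(N=n)
 = 1·0.19 + 0·0.31 + 1·0.17 + 2·0.17 + 3·0.16
 = 0.19 + 0 + 0.17 + 0.34 + 0.48
 = 1.18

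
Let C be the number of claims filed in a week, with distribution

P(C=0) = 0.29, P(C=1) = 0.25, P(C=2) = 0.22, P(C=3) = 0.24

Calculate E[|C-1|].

0.99

E[|C-1|] = Σ |c-1|·P(C=c)
 = 1·0.29 + 0·0.25 + 1·0.22 + 2·0.24
 = 0.29 + 0 + 0.22 + 0.48
 = 0.99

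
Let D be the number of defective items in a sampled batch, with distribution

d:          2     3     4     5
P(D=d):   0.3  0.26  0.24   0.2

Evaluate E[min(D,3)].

2.7

E[min(D,3)] = Σ min(d,3)·P(D=d)
 = 2·0.3 + 3·0.26 + 3·0.24 + 3·0.2
 = 0.6 + 0.78 + 0.72 + 0.6
 = 2.7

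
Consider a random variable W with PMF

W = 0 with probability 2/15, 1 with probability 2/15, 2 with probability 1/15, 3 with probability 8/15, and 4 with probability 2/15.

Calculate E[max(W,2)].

2.8

E[max(W,2)] = Σ max(w,2)·P(W=w)
 = 2·2/15 + 2·2/15 + 2·1/15 + 3·8/15 + 4·2/15
 = 4/15 + 4/15 + 2/15 + 8/5 + 8/15
 = 14/5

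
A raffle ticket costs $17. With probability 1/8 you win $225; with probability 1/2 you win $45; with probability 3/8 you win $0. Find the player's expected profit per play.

33.625

E[payout] = 225·1/8 + 45·1/2 + 0·3/8
 = 225/8 + 45/2 + 0
 = 405/8
Net = 405/8 - 17 = 269/8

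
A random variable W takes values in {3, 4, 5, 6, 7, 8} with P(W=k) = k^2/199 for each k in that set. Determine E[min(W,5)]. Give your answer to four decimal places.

4.8291

E[min(W,5)] = Σ min(w,5)·P(W=w)
 = 3·9/199 + 4·16/199 + 5·25/199 + 5·36/199 + 5·49/199 + 5·64/199
 = 27/199 + 64/199 + 125/199 + 180/199 + 245/199 + 320/199
 = 961/199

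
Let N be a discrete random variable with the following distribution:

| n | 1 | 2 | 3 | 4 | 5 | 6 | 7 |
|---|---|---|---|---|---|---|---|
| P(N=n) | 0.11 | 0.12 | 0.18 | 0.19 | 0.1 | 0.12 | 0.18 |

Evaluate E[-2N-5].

E[-2N-5] = Σ (-2n-5)·P(N=n)
 = (-7)·0.11 + (-9)·0.12 + (-11)·0.18 + (-13)·0.19 + (-15)·0.1 + (-17)·0.12 + (-19)·0.18
 = (-0.77) + (-1.08) + (-1.98) + (-2.47) + (-1.5) + (-2.04) + (-3.42)
 = -13.26

-13.26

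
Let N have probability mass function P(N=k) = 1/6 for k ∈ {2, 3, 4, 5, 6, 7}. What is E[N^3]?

130.5

E[N^3] = Σ n^3·P(N=n)
 = 8·1/6 + 27·1/6 + 64·1/6 + 125·1/6 + 216·1/6 + 343·1/6
 = 4/3 + 9/2 + 32/3 + 125/6 + 36 + 343/6
 = 261/2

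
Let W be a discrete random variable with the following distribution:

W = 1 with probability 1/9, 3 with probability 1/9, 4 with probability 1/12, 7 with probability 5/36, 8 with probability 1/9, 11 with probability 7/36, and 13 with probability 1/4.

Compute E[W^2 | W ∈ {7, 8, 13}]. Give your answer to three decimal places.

P(W ∈ {7, 8, 13}) = 5/36 + 1/9 + 1/4 = 1/2.
E[W^2 | W ∈ {7, 8, 13}] = [49·5/36 + 64·1/9 + 169·1/4] / (1/2)
 = 337/6 / (1/2)
 = 337/3

112.333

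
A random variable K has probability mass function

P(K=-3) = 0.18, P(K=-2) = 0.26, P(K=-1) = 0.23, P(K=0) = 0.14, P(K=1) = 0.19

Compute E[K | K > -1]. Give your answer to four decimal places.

P(K > -1) = 0.14 + 0.19 = 0.33.
E[K | K > -1] = [0·0.14 + 1·0.19] / 0.33
 = 0.19 / 0.33
 = 19/33

0.5758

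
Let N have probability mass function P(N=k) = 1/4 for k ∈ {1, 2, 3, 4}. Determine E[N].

2.5

E[N] = Σ n·P(N=n)
 = 1·1/4 + 2·1/4 + 3·1/4 + 4·1/4
 = 1/4 + 1/2 + 3/4 + 1
 = 5/2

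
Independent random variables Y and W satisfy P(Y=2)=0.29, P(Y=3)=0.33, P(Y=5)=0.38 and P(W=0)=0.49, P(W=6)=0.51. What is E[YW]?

E[YW] = Σ_y Σ_w yw · P(Y=y)P(W=w)
 = 0·0.1421 + 12·0.1479 + 0·0.1617 + 18·0.1683 + 0·0.1862 + 30·0.1938
 = 0 + 1.7748 + 0 + 3.0294 + 0 + 5.814
 = 10.6182

10.6182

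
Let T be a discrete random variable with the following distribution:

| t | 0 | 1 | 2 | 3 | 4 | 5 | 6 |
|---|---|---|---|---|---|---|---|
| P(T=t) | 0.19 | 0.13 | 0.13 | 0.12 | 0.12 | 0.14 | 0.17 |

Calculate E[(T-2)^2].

E[(T-2)^2] = Σ (t-2)^2·P(T=t)
 = 4·0.19 + 1·0.13 + 0·0.13 + 1·0.12 + 4·0.12 + 9·0.14 + 16·0.17
 = 0.76 + 0.13 + 0 + 0.12 + 0.48 + 1.26 + 2.72
 = 5.47

5.47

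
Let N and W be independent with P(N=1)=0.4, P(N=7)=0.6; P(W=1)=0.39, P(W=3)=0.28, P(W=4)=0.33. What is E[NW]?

E[NW] = Σ_n Σ_w nw · P(N=n)P(W=w)
 = 1·0.156 + 3·0.112 + 4·0.132 + 7·0.234 + 21·0.168 + 28·0.198
 = 0.156 + 0.336 + 0.528 + 1.638 + 3.528 + 5.544
 = 11.73

11.73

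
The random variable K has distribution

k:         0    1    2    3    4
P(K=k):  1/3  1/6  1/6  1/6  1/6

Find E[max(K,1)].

E[max(K,1)] = Σ max(k,1)·P(K=k)
 = 1·1/3 + 1·1/6 + 2·1/6 + 3·1/6 + 4·1/6
 = 1/3 + 1/6 + 1/3 + 1/2 + 2/3
 = 2

2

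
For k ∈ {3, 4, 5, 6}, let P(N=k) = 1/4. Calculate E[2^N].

30

E[2^N] = Σ 2^n·P(N=n)
 = 8·1/4 + 16·1/4 + 32·1/4 + 64·1/4
 = 2 + 4 + 8 + 16
 = 30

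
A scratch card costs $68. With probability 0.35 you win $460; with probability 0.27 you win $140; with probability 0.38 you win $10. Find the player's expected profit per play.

134.6

E[payout] = 460·0.35 + 140·0.27 + 10·0.38
 = 161 + 37.8 + 3.8
 = 202.6
Net = 202.6 - 68 = 134.6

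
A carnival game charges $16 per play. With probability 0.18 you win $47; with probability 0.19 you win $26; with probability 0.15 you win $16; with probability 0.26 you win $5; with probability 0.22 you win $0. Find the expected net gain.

1.1

E[payout] = 47·0.18 + 26·0.19 + 16·0.15 + 5·0.26 + 0·0.22
 = 8.46 + 4.94 + 2.4 + 1.3 + 0
 = 17.1
Net = 17.1 - 16 = 1.1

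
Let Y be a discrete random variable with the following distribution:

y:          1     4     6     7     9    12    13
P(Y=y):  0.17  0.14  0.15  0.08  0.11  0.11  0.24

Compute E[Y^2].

77.04

E[Y^2] = Σ y^2·P(Y=y)
 = 1·0.17 + 16·0.14 + 36·0.15 + 49·0.08 + 81·0.11 + 144·0.11 + 169·0.24
 = 0.17 + 2.24 + 5.4 + 3.92 + 8.91 + 15.84 + 40.56
 = 77.04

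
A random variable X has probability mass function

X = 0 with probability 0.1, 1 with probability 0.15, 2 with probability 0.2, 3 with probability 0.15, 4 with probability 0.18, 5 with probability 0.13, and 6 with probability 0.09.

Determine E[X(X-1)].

E[X(X-1)] = Σ x(x-1)·P(X=x)
 = 0·0.1 + 0·0.15 + 2·0.2 + 6·0.15 + 12·0.18 + 20·0.13 + 30·0.09
 = 0 + 0 + 0.4 + 0.9 + 2.16 + 2.6 + 2.7
 = 8.76

8.76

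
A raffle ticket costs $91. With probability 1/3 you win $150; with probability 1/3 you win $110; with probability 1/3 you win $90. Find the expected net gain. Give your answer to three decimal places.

25.667

E[payout] = 150·1/3 + 110·1/3 + 90·1/3
 = 50 + 110/3 + 30
 = 350/3
Net = 350/3 - 91 = 77/3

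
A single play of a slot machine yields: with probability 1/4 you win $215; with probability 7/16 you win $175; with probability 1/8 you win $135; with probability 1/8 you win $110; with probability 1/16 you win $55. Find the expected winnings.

164.375

E[payout] = 215·1/4 + 175·7/16 + 135·1/8 + 110·1/8 + 55·1/16
 = 215/4 + 1225/16 + 135/8 + 55/4 + 55/16
 = 1315/8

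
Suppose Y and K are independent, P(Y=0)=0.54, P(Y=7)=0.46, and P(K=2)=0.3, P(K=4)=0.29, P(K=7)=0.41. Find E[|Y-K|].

E[|Y-K|] = Σ_y Σ_k |y-k| · P(Y=y)P(K=k)
 = 2·0.162 + 4·0.1566 + 7·0.2214 + 5·0.138 + 3·0.1334 + 0·0.1886
 = 0.324 + 0.6264 + 1.5498 + 0.69 + 0.4002 + 0
 = 3.5904

3.5904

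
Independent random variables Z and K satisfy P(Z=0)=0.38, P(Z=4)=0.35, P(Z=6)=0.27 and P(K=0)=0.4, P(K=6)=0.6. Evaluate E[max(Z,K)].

4.808

E[max(Z,K)] = Σ_z Σ_k max(z,k) · P(Z=z)P(K=k)
 = 0·0.152 + 6·0.228 + 4·0.14 + 6·0.21 + 6·0.108 + 6·0.162
 = 0 + 1.368 + 0.56 + 1.26 + 0.648 + 0.972
 = 4.808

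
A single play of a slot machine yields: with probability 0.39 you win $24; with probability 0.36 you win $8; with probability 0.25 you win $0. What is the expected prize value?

12.24

E[payout] = 24·0.39 + 8·0.36 + 0·0.25
 = 9.36 + 2.88 + 0
 = 12.24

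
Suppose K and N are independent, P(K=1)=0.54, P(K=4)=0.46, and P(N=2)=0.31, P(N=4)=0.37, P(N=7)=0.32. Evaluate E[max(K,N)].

4.6252

E[max(K,N)] = Σ_k Σ_n max(k,n) · P(K=k)P(N=n)
 = 2·0.1674 + 4·0.1998 + 7·0.1728 + 4·0.1426 + 4·0.1702 + 7·0.1472
 = 0.3348 + 0.7992 + 1.2096 + 0.5704 + 0.6808 + 1.0304
 = 4.6252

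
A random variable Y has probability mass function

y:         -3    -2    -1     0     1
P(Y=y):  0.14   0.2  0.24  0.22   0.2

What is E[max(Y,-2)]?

E[max(Y,-2)] = Σ max(y,-2)·P(Y=y)
 = (-2)·0.14 + (-2)·0.2 + (-1)·0.24 + 0·0.22 + 1·0.2
 = (-0.28) + (-0.4) + (-0.24) + 0 + 0.2
 = -0.72

-0.72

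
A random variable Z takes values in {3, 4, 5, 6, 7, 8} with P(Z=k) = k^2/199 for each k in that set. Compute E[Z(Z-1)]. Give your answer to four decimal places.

37.5276

E[Z(Z-1)] = Σ z(z-1)·P(Z=z)
 = 6·9/199 + 12·16/199 + 20·25/199 + 30·36/199 + 42·49/199 + 56·64/199
 = 54/199 + 192/199 + 500/199 + 1080/199 + 2058/199 + 3584/199
 = 7468/199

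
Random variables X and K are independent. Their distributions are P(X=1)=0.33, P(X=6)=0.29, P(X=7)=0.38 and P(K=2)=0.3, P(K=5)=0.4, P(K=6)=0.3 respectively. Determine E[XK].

E[XK] = Σ_x Σ_k xk · P(X=x)P(K=k)
 = 2·0.099 + 5·0.132 + 6·0.099 + 12·0.087 + 30·0.116 + 36·0.087 + 14·0.114 + 35·0.152 + 42·0.114
 = 0.198 + 0.66 + 0.594 + 1.044 + 3.48 + 3.132 + 1.596 + 5.32 + 4.788
 = 20.812

20.812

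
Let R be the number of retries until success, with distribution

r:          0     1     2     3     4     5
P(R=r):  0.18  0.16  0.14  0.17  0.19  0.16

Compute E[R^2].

E[R^2] = Σ r^2·P(R=r)
 = 0·0.18 + 1·0.16 + 4·0.14 + 9·0.17 + 16·0.19 + 25·0.16
 = 0 + 0.16 + 0.56 + 1.53 + 3.04 + 4
 = 9.29

9.29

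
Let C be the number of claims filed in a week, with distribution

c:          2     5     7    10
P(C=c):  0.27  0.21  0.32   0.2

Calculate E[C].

E[C] = Σ c·P(C=c)
 = 2·0.27 + 5·0.21 + 7·0.32 + 10·0.2
 = 0.54 + 1.05 + 2.24 + 2
 = 5.83

5.83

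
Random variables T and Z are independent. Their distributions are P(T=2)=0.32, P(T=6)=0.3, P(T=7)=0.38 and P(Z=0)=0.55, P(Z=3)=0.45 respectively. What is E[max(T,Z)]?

5.244

E[max(T,Z)] = Σ_t Σ_z max(t,z) · P(T=t)P(Z=z)
 = 2·0.176 + 3·0.144 + 6·0.165 + 6·0.135 + 7·0.209 + 7·0.171
 = 0.352 + 0.432 + 0.99 + 0.81 + 1.463 + 1.197
 = 5.244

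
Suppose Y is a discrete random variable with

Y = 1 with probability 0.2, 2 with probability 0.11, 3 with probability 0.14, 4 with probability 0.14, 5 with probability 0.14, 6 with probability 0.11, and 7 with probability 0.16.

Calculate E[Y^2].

19.44

E[Y^2] = Σ y^2·P(Y=y)
 = 1·0.2 + 4·0.11 + 9·0.14 + 16·0.14 + 25·0.14 + 36·0.11 + 49·0.16
 = 0.2 + 0.44 + 1.26 + 2.24 + 3.5 + 3.96 + 7.84
 = 19.44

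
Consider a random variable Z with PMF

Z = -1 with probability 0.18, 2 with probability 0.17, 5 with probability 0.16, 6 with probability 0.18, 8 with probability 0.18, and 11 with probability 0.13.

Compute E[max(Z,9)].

E[max(Z,9)] = Σ max(z,9)·P(Z=z)
 = 9·0.18 + 9·0.17 + 9·0.16 + 9·0.18 + 9·0.18 + 11·0.13
 = 1.62 + 1.53 + 1.44 + 1.62 + 1.62 + 1.43
 = 9.26

9.26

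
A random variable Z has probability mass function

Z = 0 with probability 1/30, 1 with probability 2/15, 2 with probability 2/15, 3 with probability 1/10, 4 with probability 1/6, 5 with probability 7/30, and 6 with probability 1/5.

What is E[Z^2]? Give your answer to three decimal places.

E[Z^2] = Σ z^2·P(Z=z)
 = 0·1/30 + 1·2/15 + 4·2/15 + 9·1/10 + 16·1/6 + 25·7/30 + 36·1/5
 = 0 + 2/15 + 8/15 + 9/10 + 8/3 + 35/6 + 36/5
 = 259/15

17.267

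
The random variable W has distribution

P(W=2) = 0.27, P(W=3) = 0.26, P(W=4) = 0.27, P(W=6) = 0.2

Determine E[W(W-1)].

11.34

E[W(W-1)] = Σ w(w-1)·P(W=w)
 = 2·0.27 + 6·0.26 + 12·0.27 + 30·0.2
 = 0.54 + 1.56 + 3.24 + 6
 = 11.34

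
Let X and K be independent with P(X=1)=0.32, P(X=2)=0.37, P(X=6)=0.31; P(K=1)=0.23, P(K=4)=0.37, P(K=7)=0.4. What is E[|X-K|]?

E[|X-K|] = Σ_x Σ_k |x-k| · P(X=x)P(K=k)
 = 0·0.0736 + 3·0.1184 + 6·0.128 + 1·0.0851 + 2·0.1369 + 5·0.148 + 5·0.0713 + 2·0.1147 + 1·0.124
 = 0 + 0.3552 + 0.768 + 0.0851 + 0.2738 + 0.74 + 0.3565 + 0.2294 + 0.124
 = 2.932

2.932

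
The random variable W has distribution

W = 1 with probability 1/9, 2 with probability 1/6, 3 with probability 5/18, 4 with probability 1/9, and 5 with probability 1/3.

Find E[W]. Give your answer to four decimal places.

3.3889

E[W] = Σ w·P(W=w)
 = 1·1/9 + 2·1/6 + 3·5/18 + 4·1/9 + 5·1/3
 = 1/9 + 1/3 + 5/6 + 4/9 + 5/3
 = 61/18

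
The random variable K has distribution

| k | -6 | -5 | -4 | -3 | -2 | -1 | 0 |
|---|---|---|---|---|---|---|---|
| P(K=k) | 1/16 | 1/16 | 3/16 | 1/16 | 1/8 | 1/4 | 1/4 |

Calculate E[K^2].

8.125

E[K^2] = Σ k^2·P(K=k)
 = 36·1/16 + 25·1/16 + 16·3/16 + 9·1/16 + 4·1/8 + 1·1/4 + 0·1/4
 = 9/4 + 25/16 + 3 + 9/16 + 1/2 + 1/4 + 0
 = 65/8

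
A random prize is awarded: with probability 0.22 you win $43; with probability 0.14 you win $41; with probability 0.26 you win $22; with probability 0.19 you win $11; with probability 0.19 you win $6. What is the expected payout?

E[payout] = 43·0.22 + 41·0.14 + 22·0.26 + 11·0.19 + 6·0.19
 = 9.46 + 5.74 + 5.72 + 2.09 + 1.14
 = 24.15

24.15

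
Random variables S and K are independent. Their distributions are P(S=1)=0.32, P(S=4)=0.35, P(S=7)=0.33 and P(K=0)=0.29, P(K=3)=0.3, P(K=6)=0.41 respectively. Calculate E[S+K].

7.39

E[S+K] = Σ_s Σ_k (s+k) · P(S=s)P(K=k)
 = 1·0.0928 + 4·0.096 + 7·0.1312 + 4·0.1015 + 7·0.105 + 10·0.1435 + 7·0.0957 + 10·0.099 + 13·0.1353
 = 0.0928 + 0.384 + 0.9184 + 0.406 + 0.735 + 1.435 + 0.6699 + 0.99 + 1.7589
 = 7.39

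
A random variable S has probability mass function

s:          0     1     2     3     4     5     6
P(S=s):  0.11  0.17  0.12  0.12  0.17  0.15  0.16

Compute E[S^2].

E[S^2] = Σ s^2·P(S=s)
 = 0·0.11 + 1·0.17 + 4·0.12 + 9·0.12 + 16·0.17 + 25·0.15 + 36·0.16
 = 0 + 0.17 + 0.48 + 1.08 + 2.72 + 3.75 + 5.76
 = 13.96

13.96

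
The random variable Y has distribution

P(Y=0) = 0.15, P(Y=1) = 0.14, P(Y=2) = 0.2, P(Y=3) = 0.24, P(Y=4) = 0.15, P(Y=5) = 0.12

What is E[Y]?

2.46

E[Y] = Σ y·P(Y=y)
 = 0·0.15 + 1·0.14 + 2·0.2 + 3·0.24 + 4·0.15 + 5·0.12
 = 0 + 0.14 + 0.4 + 0.72 + 0.6 + 0.6
 = 2.46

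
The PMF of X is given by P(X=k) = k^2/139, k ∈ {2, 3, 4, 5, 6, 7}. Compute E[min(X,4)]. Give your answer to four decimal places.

3.8777

E[min(X,4)] = Σ min(x,4)·P(X=x)
 = 2·4/139 + 3·9/139 + 4·16/139 + 4·25/139 + 4·36/139 + 4·49/139
 = 8/139 + 27/139 + 64/139 + 100/139 + 144/139 + 196/139
 = 539/139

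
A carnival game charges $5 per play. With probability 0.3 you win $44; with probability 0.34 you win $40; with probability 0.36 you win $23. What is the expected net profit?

E[payout] = 44·0.3 + 40·0.34 + 23·0.36
 = 13.2 + 13.6 + 8.28
 = 35.08
Net = 35.08 - 5 = 30.08

30.08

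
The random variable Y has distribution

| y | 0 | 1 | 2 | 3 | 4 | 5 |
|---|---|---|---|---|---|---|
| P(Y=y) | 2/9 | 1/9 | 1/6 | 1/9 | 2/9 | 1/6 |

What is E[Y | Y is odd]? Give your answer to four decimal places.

3.2857

P(Y is odd) = 1/9 + 1/9 + 1/6 = 7/18.
E[Y | Y is odd] = [1·1/9 + 3·1/9 + 5·1/6] / (7/18)
 = 23/18 / (7/18)
 = 23/7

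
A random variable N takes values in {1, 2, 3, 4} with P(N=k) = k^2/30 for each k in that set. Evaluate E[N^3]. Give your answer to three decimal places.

E[N^3] = Σ n^3·P(N=n)
 = 1·1/30 + 8·2/15 + 27·3/10 + 64·8/15
 = 1/30 + 16/15 + 81/10 + 512/15
 = 130/3

43.333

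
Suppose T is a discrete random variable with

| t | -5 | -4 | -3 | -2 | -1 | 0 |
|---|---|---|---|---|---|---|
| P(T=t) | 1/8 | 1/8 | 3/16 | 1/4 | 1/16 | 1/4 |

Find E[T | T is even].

P(T is even) = 1/8 + 1/4 + 1/4 = 5/8.
E[T | T is even] = [(-4)·1/8 + (-2)·1/4 + 0·1/4] / (5/8)
 = -1 / (5/8)
 = -8/5

-1.6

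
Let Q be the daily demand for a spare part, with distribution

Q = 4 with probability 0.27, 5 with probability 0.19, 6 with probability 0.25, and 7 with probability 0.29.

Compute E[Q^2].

32.28

E[Q^2] = Σ q^2·P(Q=q)
 = 16·0.27 + 25·0.19 + 36·0.25 + 49·0.29
 = 4.32 + 4.75 + 9 + 14.21
 = 32.28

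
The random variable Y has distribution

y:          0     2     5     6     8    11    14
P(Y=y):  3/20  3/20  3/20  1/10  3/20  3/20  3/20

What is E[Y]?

6.6

E[Y] = Σ y·P(Y=y)
 = 0·3/20 + 2·3/20 + 5·3/20 + 6·1/10 + 8·3/20 + 11·3/20 + 14·3/20
 = 0 + 3/10 + 3/4 + 3/5 + 6/5 + 33/20 + 21/10
 = 33/5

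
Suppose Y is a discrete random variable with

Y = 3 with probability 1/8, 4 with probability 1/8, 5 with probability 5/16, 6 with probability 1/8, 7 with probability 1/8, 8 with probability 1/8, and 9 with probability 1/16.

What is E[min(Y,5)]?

E[min(Y,5)] = Σ min(y,5)·P(Y=y)
 = 3·1/8 + 4·1/8 + 5·5/16 + 5·1/8 + 5·1/8 + 5·1/8 + 5·1/16
 = 3/8 + 1/2 + 25/16 + 5/8 + 5/8 + 5/8 + 5/16
 = 37/8

4.625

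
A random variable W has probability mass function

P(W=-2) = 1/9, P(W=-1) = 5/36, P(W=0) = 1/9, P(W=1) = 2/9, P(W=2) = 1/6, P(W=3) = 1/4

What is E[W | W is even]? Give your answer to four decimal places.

P(W is even) = 1/9 + 1/9 + 1/6 = 7/18.
E[W | W is even] = [(-2)·1/9 + 0·1/9 + 2·1/6] / (7/18)
 = 1/9 / (7/18)
 = 2/7

0.2857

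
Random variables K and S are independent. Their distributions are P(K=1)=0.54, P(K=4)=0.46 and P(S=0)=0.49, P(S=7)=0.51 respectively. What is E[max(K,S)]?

4.7362

E[max(K,S)] = Σ_k Σ_s max(k,s) · P(K=k)P(S=s)
 = 1·0.2646 + 7·0.2754 + 4·0.2254 + 7·0.2346
 = 0.2646 + 1.9278 + 0.9016 + 1.6422
 = 4.7362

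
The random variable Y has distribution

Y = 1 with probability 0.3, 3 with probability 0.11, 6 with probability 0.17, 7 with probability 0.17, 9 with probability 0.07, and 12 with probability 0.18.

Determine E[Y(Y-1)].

41.7

E[Y(Y-1)] = Σ y(y-1)·P(Y=y)
 = 0·0.3 + 6·0.11 + 30·0.17 + 42·0.17 + 72·0.07 + 132·0.18
 = 0 + 0.66 + 5.1 + 7.14 + 5.04 + 23.76
 = 41.7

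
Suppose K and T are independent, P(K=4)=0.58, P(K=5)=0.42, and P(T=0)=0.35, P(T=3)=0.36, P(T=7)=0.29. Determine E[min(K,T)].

2.3618

E[min(K,T)] = Σ_k Σ_t min(k,t) · P(K=k)P(T=t)
 = 0·0.203 + 3·0.2088 + 4·0.1682 + 0·0.147 + 3·0.1512 + 5·0.1218
 = 0 + 0.6264 + 0.6728 + 0 + 0.4536 + 0.609
 = 2.3618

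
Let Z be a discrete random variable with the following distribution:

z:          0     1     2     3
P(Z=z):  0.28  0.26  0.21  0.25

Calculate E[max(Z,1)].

E[max(Z,1)] = Σ max(z,1)·P(Z=z)
 = 1·0.28 + 1·0.26 + 2·0.21 + 3·0.25
 = 0.28 + 0.26 + 0.42 + 0.75
 = 1.71

1.71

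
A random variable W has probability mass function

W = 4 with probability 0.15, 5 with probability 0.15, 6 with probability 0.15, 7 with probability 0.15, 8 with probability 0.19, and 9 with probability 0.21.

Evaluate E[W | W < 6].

P(W < 6) = 0.15 + 0.15 = 0.3.
E[W | W < 6] = [4·0.15 + 5·0.15] / 0.3
 = 1.35 / 0.3
 = 9/2

4.5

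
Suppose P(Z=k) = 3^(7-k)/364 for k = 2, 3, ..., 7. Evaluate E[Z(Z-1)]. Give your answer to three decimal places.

E[Z(Z-1)] = Σ z(z-1)·P(Z=z)
 = 2·243/364 + 6·81/364 + 12·27/364 + 20·9/364 + 30·3/364 + 42·1/364
 = 243/182 + 243/182 + 81/91 + 45/91 + 45/182 + 3/26
 = 402/91

4.418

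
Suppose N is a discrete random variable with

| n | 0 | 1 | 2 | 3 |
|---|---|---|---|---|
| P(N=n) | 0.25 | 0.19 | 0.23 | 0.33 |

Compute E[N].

E[N] = Σ n·P(N=n)
 = 0·0.25 + 1·0.19 + 2·0.23 + 3·0.33
 = 0 + 0.19 + 0.46 + 0.99
 = 1.64

1.64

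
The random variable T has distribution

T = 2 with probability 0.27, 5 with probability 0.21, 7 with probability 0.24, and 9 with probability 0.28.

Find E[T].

5.79

E[T] = Σ t·P(T=t)
 = 2·0.27 + 5·0.21 + 7·0.24 + 9·0.28
 = 0.54 + 1.05 + 1.68 + 2.52
 = 5.79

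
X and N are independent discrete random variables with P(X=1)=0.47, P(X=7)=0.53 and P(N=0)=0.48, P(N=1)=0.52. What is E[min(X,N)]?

E[min(X,N)] = Σ_x Σ_n min(x,n) · P(X=x)P(N=n)
 = 0·0.2256 + 1·0.2444 + 0·0.2544 + 1·0.2756
 = 0 + 0.2444 + 0 + 0.2756
 = 0.52

0.52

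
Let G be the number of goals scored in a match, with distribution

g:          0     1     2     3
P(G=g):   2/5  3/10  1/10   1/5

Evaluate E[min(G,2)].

E[min(G,2)] = Σ min(g,2)·P(G=g)
 = 0·2/5 + 1·3/10 + 2·1/10 + 2·1/5
 = 0 + 3/10 + 1/5 + 2/5
 = 9/10

0.9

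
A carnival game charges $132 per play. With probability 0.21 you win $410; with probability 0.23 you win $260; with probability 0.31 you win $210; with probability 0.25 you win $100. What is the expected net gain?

104

E[payout] = 410·0.21 + 260·0.23 + 210·0.31 + 100·0.25
 = 86.1 + 59.8 + 65.1 + 25
 = 236
Net = 236 - 132 = 104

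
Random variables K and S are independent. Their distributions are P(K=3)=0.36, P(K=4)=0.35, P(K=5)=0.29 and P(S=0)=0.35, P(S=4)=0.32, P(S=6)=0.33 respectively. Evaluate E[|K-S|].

E[|K-S|] = Σ_k Σ_s |k-s| · P(K=k)P(S=s)
 = 3·0.126 + 1·0.1152 + 3·0.1188 + 4·0.1225 + 0·0.112 + 2·0.1155 + 5·0.1015 + 1·0.0928 + 1·0.0957
 = 0.378 + 0.1152 + 0.3564 + 0.49 + 0 + 0.231 + 0.5075 + 0.0928 + 0.0957
 = 2.2666

2.2666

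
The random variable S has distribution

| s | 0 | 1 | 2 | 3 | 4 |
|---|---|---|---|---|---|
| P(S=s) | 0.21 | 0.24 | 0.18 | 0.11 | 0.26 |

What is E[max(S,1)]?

E[max(S,1)] = Σ max(s,1)·P(S=s)
 = 1·0.21 + 1·0.24 + 2·0.18 + 3·0.11 + 4·0.26
 = 0.21 + 0.24 + 0.36 + 0.33 + 1.04
 = 2.18

2.18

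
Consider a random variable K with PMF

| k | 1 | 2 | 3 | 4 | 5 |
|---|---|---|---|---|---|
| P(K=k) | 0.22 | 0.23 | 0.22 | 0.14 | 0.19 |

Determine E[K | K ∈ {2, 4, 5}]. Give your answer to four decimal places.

3.5179

P(K ∈ {2, 4, 5}) = 0.23 + 0.14 + 0.19 = 0.56.
E[K | K ∈ {2, 4, 5}] = [2·0.23 + 4·0.14 + 5·0.19] / 0.56
 = 1.97 / 0.56
 = 197/56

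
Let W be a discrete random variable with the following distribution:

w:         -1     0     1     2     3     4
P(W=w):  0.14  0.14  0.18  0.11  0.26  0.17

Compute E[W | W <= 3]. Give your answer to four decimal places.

P(W <= 3) = 0.14 + 0.14 + 0.18 + 0.11 + 0.26 = 0.83.
E[W | W <= 3] = [(-1)·0.14 + 0·0.14 + 1·0.18 + 2·0.11 + 3·0.26] / 0.83
 = 1.04 / 0.83
 = 104/83

1.2530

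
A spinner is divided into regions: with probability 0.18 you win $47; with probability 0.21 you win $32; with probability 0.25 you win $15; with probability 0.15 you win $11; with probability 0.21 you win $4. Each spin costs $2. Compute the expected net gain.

E[payout] = 47·0.18 + 32·0.21 + 15·0.25 + 11·0.15 + 4·0.21
 = 8.46 + 6.72 + 3.75 + 1.65 + 0.84
 = 21.42
Net = 21.42 - 2 = 19.42

19.42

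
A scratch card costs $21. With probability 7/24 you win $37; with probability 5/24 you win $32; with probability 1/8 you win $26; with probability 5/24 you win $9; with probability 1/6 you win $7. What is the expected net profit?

2.75

E[payout] = 37·7/24 + 32·5/24 + 26·1/8 + 9·5/24 + 7·1/6
 = 259/24 + 20/3 + 13/4 + 15/8 + 7/6
 = 95/4
Net = 95/4 - 21 = 11/4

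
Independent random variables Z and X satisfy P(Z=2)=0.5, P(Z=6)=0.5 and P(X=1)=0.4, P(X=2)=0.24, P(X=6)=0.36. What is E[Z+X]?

7.04

E[Z+X] = Σ_z Σ_x (z+x) · P(Z=z)P(X=x)
 = 3·0.2 + 4·0.12 + 8·0.18 + 7·0.2 + 8·0.12 + 12·0.18
 = 0.6 + 0.48 + 1.44 + 1.4 + 0.96 + 2.16
 = 7.04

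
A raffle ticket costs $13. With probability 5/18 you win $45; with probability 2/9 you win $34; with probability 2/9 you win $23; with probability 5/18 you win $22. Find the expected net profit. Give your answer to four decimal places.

E[payout] = 45·5/18 + 34·2/9 + 23·2/9 + 22·5/18
 = 25/2 + 68/9 + 46/9 + 55/9
 = 563/18
Net = 563/18 - 13 = 329/18

18.2778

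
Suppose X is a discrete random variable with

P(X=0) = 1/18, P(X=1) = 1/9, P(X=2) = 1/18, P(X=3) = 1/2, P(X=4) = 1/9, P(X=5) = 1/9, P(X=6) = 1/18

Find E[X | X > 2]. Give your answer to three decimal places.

3.643

P(X > 2) = 1/2 + 1/9 + 1/9 + 1/18 = 7/9.
E[X | X > 2] = [3·1/2 + 4·1/9 + 5·1/9 + 6·1/18] / (7/9)
 = 17/6 / (7/9)
 = 51/14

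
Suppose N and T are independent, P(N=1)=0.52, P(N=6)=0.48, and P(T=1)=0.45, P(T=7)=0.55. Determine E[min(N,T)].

2.32

E[min(N,T)] = Σ_n Σ_t min(n,t) · P(N=n)P(T=t)
 = 1·0.234 + 1·0.286 + 1·0.216 + 6·0.264
 = 0.234 + 0.286 + 0.216 + 1.584
 = 2.32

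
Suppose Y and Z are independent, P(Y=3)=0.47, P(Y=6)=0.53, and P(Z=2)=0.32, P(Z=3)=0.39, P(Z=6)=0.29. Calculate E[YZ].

E[YZ] = Σ_y Σ_z yz · P(Y=y)P(Z=z)
 = 6·0.1504 + 9·0.1833 + 18·0.1363 + 12·0.1696 + 18·0.2067 + 36·0.1537
 = 0.9024 + 1.6497 + 2.4534 + 2.0352 + 3.7206 + 5.5332
 = 16.2945

16.2945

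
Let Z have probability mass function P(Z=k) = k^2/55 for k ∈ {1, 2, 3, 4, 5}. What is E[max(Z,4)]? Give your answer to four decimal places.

4.4545

E[max(Z,4)] = Σ max(z,4)·P(Z=z)
 = 4·1/55 + 4·4/55 + 4·9/55 + 4·16/55 + 5·5/11
 = 4/55 + 16/55 + 36/55 + 64/55 + 25/11
 = 49/11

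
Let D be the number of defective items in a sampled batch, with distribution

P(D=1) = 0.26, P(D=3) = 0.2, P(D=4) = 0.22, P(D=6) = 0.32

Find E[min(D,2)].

E[min(D,2)] = Σ min(d,2)·P(D=d)
 = 1·0.26 + 2·0.2 + 2·0.22 + 2·0.32
 = 0.26 + 0.4 + 0.44 + 0.64
 = 1.74

1.74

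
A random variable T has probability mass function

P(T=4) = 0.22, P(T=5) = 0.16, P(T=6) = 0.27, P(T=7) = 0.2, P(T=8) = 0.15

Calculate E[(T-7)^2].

3.04

E[(T-7)^2] = Σ (t-7)^2·P(T=t)
 = 9·0.22 + 4·0.16 + 1·0.27 + 0·0.2 + 1·0.15
 = 1.98 + 0.64 + 0.27 + 0 + 0.15
 = 3.04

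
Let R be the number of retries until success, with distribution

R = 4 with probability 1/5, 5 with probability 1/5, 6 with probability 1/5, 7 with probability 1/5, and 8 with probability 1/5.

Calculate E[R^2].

E[R^2] = Σ r^2·P(R=r)
 = 16·1/5 + 25·1/5 + 36·1/5 + 49·1/5 + 64·1/5
 = 16/5 + 5 + 36/5 + 49/5 + 64/5
 = 38

38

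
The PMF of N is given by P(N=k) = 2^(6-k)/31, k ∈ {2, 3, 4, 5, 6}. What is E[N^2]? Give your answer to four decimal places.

E[N^2] = Σ n^2·P(N=n)
 = 4·16/31 + 9·8/31 + 16·4/31 + 25·2/31 + 36·1/31
 = 64/31 + 72/31 + 64/31 + 50/31 + 36/31
 = 286/31

9.2258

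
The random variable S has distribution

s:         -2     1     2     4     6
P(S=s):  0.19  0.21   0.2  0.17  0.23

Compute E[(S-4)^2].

10.45

E[(S-4)^2] = Σ (s-4)^2·P(S=s)
 = 36·0.19 + 9·0.21 + 4·0.2 + 0·0.17 + 4·0.23
 = 6.84 + 1.89 + 0.8 + 0 + 0.92
 = 10.45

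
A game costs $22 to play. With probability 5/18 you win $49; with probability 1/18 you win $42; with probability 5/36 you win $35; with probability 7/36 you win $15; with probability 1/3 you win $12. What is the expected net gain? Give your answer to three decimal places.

5.722

E[payout] = 49·5/18 + 42·1/18 + 35·5/36 + 15·7/36 + 12·1/3
 = 245/18 + 7/3 + 175/36 + 35/12 + 4
 = 499/18
Net = 499/18 - 22 = 103/18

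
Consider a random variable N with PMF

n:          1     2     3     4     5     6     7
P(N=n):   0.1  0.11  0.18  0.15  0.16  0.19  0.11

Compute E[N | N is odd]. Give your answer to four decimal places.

P(N is odd) = 0.1 + 0.18 + 0.16 + 0.11 = 0.55.
E[N | N is odd] = [1·0.1 + 3·0.18 + 5·0.16 + 7·0.11] / 0.55
 = 2.21 / 0.55
 = 221/55

4.0182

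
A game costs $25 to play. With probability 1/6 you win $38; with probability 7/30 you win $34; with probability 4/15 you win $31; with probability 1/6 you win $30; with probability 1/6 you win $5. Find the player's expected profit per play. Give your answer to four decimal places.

3.3667

E[payout] = 38·1/6 + 34·7/30 + 31·4/15 + 30·1/6 + 5·1/6
 = 19/3 + 119/15 + 124/15 + 5 + 5/6
 = 851/30
Net = 851/30 - 25 = 101/30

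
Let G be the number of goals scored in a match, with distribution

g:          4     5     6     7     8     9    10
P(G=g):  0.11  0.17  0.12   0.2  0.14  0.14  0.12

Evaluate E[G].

6.99

E[G] = Σ g·P(G=g)
 = 4·0.11 + 5·0.17 + 6·0.12 + 7·0.2 + 8·0.14 + 9·0.14 + 10·0.12
 = 0.44 + 0.85 + 0.72 + 1.4 + 1.12 + 1.26 + 1.2
 = 6.99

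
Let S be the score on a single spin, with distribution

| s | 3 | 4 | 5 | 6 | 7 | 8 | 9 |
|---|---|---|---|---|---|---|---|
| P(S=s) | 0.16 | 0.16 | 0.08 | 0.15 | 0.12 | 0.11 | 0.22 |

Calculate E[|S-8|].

E[|S-8|] = Σ |s-8|·P(S=s)
 = 5·0.16 + 4·0.16 + 3·0.08 + 2·0.15 + 1·0.12 + 0·0.11 + 1·0.22
 = 0.8 + 0.64 + 0.24 + 0.3 + 0.12 + 0 + 0.22
 = 2.32

2.32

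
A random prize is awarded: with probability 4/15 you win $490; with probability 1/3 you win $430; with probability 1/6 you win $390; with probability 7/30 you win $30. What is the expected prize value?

346

E[payout] = 490·4/15 + 430·1/3 + 390·1/6 + 30·7/30
 = 392/3 + 430/3 + 65 + 7
 = 346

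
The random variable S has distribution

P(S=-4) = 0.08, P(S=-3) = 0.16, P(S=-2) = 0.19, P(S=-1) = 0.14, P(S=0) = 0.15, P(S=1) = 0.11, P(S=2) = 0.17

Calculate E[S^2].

E[S^2] = Σ s^2·P(S=s)
 = 16·0.08 + 9·0.16 + 4·0.19 + 1·0.14 + 0·0.15 + 1·0.11 + 4·0.17
 = 1.28 + 1.44 + 0.76 + 0.14 + 0 + 0.11 + 0.68
 = 4.41

4.41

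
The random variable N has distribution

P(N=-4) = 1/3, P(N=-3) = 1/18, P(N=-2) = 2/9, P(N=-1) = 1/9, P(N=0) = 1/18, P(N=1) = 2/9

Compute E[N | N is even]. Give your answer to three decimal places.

-2.909

P(N is even) = 1/3 + 2/9 + 1/18 = 11/18.
E[N | N is even] = [(-4)·1/3 + (-2)·2/9 + 0·1/18] / (11/18)
 = -16/9 / (11/18)
 = -32/11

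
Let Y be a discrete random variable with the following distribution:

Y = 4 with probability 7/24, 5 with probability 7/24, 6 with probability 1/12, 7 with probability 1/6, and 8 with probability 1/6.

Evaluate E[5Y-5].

23.125

E[5Y-5] = Σ (5y-5)·P(Y=y)
 = 15·7/24 + 20·7/24 + 25·1/12 + 30·1/6 + 35·1/6
 = 35/8 + 35/6 + 25/12 + 5 + 35/6
 = 185/8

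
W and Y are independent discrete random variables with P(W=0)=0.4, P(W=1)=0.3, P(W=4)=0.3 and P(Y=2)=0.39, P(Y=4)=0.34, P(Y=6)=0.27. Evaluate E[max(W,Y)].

E[max(W,Y)] = Σ_w Σ_y max(w,y) · P(W=w)P(Y=y)
 = 2·0.156 + 4·0.136 + 6·0.108 + 2·0.117 + 4·0.102 + 6·0.081 + 4·0.117 + 4·0.102 + 6·0.081
 = 0.312 + 0.544 + 0.648 + 0.234 + 0.408 + 0.486 + 0.468 + 0.408 + 0.486
 = 3.994

3.994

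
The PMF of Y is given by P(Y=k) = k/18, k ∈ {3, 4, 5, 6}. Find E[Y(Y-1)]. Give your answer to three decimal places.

19.222

E[Y(Y-1)] = Σ y(y-1)·P(Y=y)
 = 6·1/6 + 12·2/9 + 20·5/18 + 30·1/3
 = 1 + 8/3 + 50/9 + 10
 = 173/9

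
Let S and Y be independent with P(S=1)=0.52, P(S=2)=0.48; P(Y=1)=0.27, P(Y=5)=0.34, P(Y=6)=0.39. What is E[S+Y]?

E[S+Y] = Σ_s Σ_y (s+y) · P(S=s)P(Y=y)
 = 2·0.1404 + 6·0.1768 + 7·0.2028 + 3·0.1296 + 7·0.1632 + 8·0.1872
 = 0.2808 + 1.0608 + 1.4196 + 0.3888 + 1.1424 + 1.4976
 = 5.79

5.79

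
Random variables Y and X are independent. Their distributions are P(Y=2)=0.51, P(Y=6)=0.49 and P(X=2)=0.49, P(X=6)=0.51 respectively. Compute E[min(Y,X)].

2.9996

E[min(Y,X)] = Σ_y Σ_x min(y,x) · P(Y=y)P(X=x)
 = 2·0.2499 + 2·0.2601 + 2·0.2401 + 6·0.2499
 = 0.4998 + 0.5202 + 0.4802 + 1.4994
 = 2.9996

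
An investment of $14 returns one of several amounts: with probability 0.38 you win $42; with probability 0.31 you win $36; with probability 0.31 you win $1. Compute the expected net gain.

13.43

E[payout] = 42·0.38 + 36·0.31 + 1·0.31
 = 15.96 + 11.16 + 0.31
 = 27.43
Net = 27.43 - 14 = 13.43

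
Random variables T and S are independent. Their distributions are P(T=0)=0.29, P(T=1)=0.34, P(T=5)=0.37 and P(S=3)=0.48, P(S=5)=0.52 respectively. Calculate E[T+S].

E[T+S] = Σ_t Σ_s (t+s) · P(T=t)P(S=s)
 = 3·0.1392 + 5·0.1508 + 4·0.1632 + 6·0.1768 + 8·0.1776 + 10·0.1924
 = 0.4176 + 0.754 + 0.6528 + 1.0608 + 1.4208 + 1.924
 = 6.23

6.23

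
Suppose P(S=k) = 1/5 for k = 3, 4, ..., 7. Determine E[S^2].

27

E[S^2] = Σ s^2·P(S=s)
 = 9·1/5 + 16·1/5 + 25·1/5 + 36·1/5 + 49·1/5
 = 9/5 + 16/5 + 5 + 36/5 + 49/5
 = 27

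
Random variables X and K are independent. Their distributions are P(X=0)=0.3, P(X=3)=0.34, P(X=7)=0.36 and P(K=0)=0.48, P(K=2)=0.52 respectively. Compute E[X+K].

E[X+K] = Σ_x Σ_k (x+k) · P(X=x)P(K=k)
 = 0·0.144 + 2·0.156 + 3·0.1632 + 5·0.1768 + 7·0.1728 + 9·0.1872
 = 0 + 0.312 + 0.4896 + 0.884 + 1.2096 + 1.6848
 = 4.58

4.58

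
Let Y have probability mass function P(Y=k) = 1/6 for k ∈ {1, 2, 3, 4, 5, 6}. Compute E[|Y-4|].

E[|Y-4|] = Σ |y-4|·P(Y=y)
 = 3·1/6 + 2·1/6 + 1·1/6 + 0·1/6 + 1·1/6 + 2·1/6
 = 1/2 + 1/3 + 1/6 + 0 + 1/6 + 1/3
 = 3/2

1.5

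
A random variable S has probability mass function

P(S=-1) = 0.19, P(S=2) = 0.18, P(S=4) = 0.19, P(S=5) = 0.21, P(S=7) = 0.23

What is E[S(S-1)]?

E[S(S-1)] = Σ s(s-1)·P(S=s)
 = 2·0.19 + 2·0.18 + 12·0.19 + 20·0.21 + 42·0.23
 = 0.38 + 0.36 + 2.28 + 4.2 + 9.66
 = 16.88

16.88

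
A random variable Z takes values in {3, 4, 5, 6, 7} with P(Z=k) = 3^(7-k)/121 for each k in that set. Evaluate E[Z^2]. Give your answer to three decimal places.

12.752

E[Z^2] = Σ z^2·P(Z=z)
 = 9·81/121 + 16·27/121 + 25·9/121 + 36·3/121 + 49·1/121
 = 729/121 + 432/121 + 225/121 + 108/121 + 49/121
 = 1543/121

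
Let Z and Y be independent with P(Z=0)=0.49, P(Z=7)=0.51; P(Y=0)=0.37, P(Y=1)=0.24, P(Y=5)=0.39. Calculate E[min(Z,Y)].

1.1169

E[min(Z,Y)] = Σ_z Σ_y min(z,y) · P(Z=z)P(Y=y)
 = 0·0.1813 + 0·0.1176 + 0·0.1911 + 0·0.1887 + 1·0.1224 + 5·0.1989
 = 0 + 0 + 0 + 0 + 0.1224 + 0.9945
 = 1.1169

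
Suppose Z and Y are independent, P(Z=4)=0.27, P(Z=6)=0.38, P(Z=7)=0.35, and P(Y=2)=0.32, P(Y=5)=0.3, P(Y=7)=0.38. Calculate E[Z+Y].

E[Z+Y] = Σ_z Σ_y (z+y) · P(Z=z)P(Y=y)
 = 6·0.0864 + 9·0.081 + 11·0.1026 + 8·0.1216 + 11·0.114 + 13·0.1444 + 9·0.112 + 12·0.105 + 14·0.133
 = 0.5184 + 0.729 + 1.1286 + 0.9728 + 1.254 + 1.8772 + 1.008 + 1.26 + 1.862
 = 10.61

10.61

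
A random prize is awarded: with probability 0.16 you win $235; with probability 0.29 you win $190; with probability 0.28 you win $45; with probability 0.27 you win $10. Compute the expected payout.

108

E[payout] = 235·0.16 + 190·0.29 + 45·0.28 + 10·0.27
 = 37.6 + 55.1 + 12.6 + 2.7
 = 108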